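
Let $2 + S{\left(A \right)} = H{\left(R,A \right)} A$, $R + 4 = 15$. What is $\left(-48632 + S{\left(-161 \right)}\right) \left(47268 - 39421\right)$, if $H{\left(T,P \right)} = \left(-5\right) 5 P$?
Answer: $-5466683173$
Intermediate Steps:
$R = 11$ ($R = -4 + 15 = 11$)
$H{\left(T,P \right)} = - 25 P$
$S{\left(A \right)} = -2 - 25 A^{2}$ ($S{\left(A \right)} = -2 + - 25 A A = -2 - 25 A^{2}$)
$\left(-48632 + S{\left(-161 \right)}\right) \left(47268 - 39421\right) = \left(-48632 - \left(2 + 25 \left(-161\right)^{2}\right)\right) \left(47268 - 39421\right) = \left(-48632 - 648027\right) 7847 = \left(-696659\right) 7847 = -5466683173$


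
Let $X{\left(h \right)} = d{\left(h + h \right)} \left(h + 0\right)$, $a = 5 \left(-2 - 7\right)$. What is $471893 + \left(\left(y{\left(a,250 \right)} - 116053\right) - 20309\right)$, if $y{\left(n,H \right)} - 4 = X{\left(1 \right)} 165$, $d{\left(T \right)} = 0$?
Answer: $335535$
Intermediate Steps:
$a = -45$ ($a = 5 \left(-9\right) = -45$)
$X{\left(h \right)} = 0$ ($X{\left(h \right)} = 0 \left(h + 0\right) = 0 h = 0$)
$y{\left(n,H \right)} = 4$ ($y{\left(n,H \right)} = 4 + 0 \cdot 165 = 4 + 0 = 4$)
$471893 + \left(\left(y{\left(a,250 \right)} - 116053\right) - 20309\right) = 471893 + \left(\left(4 - 116053\right) - 20309\right) = 471893 - 136358 = 335535$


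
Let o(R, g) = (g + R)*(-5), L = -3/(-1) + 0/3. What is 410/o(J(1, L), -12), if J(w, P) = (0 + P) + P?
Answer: 41/3 ≈ 13.667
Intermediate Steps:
L = 3 (L = -3*(-1) + 0*(⅓) = 3 + 0 = 3)
J(w, P) = 2*P (J(w, P) = P + P = 2*P)
o(R, g) = -5*R - 5*g (o(R, g) = (R + g)*(-5) = -5*R - 5*g)
410/o(J(1, L), -12) = 410/(-10*3 - 5*(-12)) = 410/(-5*6 + 60) = 410/(-30 + 60) = 410/30 = 410*(1/30) = 41/3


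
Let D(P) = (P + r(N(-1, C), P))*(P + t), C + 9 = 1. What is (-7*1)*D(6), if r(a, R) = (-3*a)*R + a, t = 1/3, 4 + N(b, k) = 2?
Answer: -5320/3 ≈ -1773.3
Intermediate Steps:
C = -8 (C = -9 + 1 = -8)
N(b, k) = -2 (N(b, k) = -4 + 2 = -2)
t = 1/3 ≈ 0.33333
r(a, R) = a - 3*R*a (r(a, R) = -3*R*a + a = a - 3*R*a)
D(P) = (-2 + 7*P)*(1/3 + P) (D(P) = (P - 2*(1 - 3*P))*(P + 1/3) = (P + (-2 + 6*P))*(1/3 + P) = (-2 + 7*P)*(1/3 + P))
(-7*1)*D(6) = (-7*1)*(-2/3 + 7*6**2 + (1/3)*6) = -7*(-2/3 + 7*36 + 2) = -7*(-2/3 + 252 + 2) = -7*760/3 = -5320/3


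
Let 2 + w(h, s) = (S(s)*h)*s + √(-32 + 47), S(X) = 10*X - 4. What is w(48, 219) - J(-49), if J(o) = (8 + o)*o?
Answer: 22977221 + √15 ≈ 2.2977e+7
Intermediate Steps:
S(X) = -4 + 10*X
w(h, s) = -2 + √15 + h*s*(-4 + 10*s) (w(h, s) = -2 + (((-4 + 10*s)*h)*s + √(-32 + 47)) = -2 + ((h*(-4 + 10*s))*s + √15) = -2 + (h*s*(-4 + 10*s) + √15) = -2 + (√15 + h*s*(-4 + 10*s)) = -2 + √15 + h*s*(-4 + 10*s))
J(o) = o*(8 + o)
w(48, 219) - J(-49) = (-2 + √15 + 2*48*219*(-2 + 5*219)) - (-49)*(8 - 49) = (-2 + √15 + 2*48*219*(-2 + 1095)) - (-49)*(-41) = (-2 + √15 + 2*48*219*1093) - 1*2009 = (-2 + √15 + 22979232) - 2009 = (22979230 + √15) - 2009 = 22977221 + √15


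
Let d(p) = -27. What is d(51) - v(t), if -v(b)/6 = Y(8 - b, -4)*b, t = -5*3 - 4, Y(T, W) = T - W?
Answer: -3561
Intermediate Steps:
t = -19 (t = -15 - 4 = -19)
v(b) = -6*b*(12 - b) (v(b) = -6*((8 - b) - 1*(-4))*b = -6*((8 - b) + 4)*b = -6*(12 - b)*b = -6*b*(12 - b))
d(51) - v(t) = -27 - 6*(-19)*(-12 - 19) = -27 - 6*(-19)*(-31) = -27 - 1*3534 = -27 - 3534 = -3561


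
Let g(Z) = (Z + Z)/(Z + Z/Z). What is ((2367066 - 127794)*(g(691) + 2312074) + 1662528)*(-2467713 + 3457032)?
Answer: 886117976719574226516/173 ≈ 5.1221e+18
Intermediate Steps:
g(Z) = 2*Z/(1 + Z) (g(Z) = (2*Z)/(Z + 1) = (2*Z)/(1 + Z) = 2*Z/(1 + Z))
((2367066 - 127794)*(g(691) + 2312074) + 1662528)*(-2467713 + 3457032) = ((2367066 - 127794)*(2*691/(1 + 691) + 2312074) + 1662528)*(-2467713 + 3457032) = (2239272*(2*691/692 + 2312074) + 1662528)*989319 = (2239272*(2*691*(1/692) + 2312074) + 1662528)*989319 = (2239272*(691/346 + 2312074) + 1662528)*989319 = (2239272*(799978295/346) + 1662528)*989319 = (895684498300620/173 + 1662528)*989319 = (895684785917964/173)*989319 = 886117976719574226516/173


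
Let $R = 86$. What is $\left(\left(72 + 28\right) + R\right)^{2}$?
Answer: $34596$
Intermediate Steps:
$\left(\left(72 + 28\right) + R\right)^{2} = \left(\left(72 + 28\right) + 86\right)^{2} = \left(100 + 86\right)^{2} = 186^{2} = 34596$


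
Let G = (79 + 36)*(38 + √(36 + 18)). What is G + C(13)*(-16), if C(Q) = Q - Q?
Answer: 4370 + 345*√6 ≈ 5215.1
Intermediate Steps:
C(Q) = 0
G = 4370 + 345*√6 (G = 115*(38 + √54) = 115*(38 + 3*√6) = 4370 + 345*√6 ≈ 5215.1)
G + C(13)*(-16) = (4370 + 345*√6) + 0*(-16) = (4370 + 345*√6) + 0 = 4370 + 345*√6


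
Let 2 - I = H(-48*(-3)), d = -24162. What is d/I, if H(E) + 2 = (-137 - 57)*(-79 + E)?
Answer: -12081/6307 ≈ -1.9155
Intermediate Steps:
H(E) = 15324 - 194*E (H(E) = -2 + (-137 - 57)*(-79 + E) = -2 - 194*(-79 + E) = -2 + (15326 - 194*E) = 15324 - 194*E)
I = 12614 (I = 2 - (15324 - (-9312)*(-3)) = 2 - (15324 - 194*144) = 2 - (15324 - 27936) = 2 - 1*(-12612) = 2 + 12612 = 12614)
d/I = -24162/12614 = -24162*1/12614 = -12081/6307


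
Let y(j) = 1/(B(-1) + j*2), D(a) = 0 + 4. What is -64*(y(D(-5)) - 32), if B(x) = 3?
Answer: 22464/11 ≈ 2042.2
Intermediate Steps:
D(a) = 4
y(j) = 1/(3 + 2*j) (y(j) = 1/(3 + j*2) = 1/(3 + 2*j))
-64*(y(D(-5)) - 32) = -64*(1/(3 + 2*4) - 32) = -64*(1/(3 + 8) - 32) = -64*(1/11 - 32) = -64*(-351/11) = 22464/11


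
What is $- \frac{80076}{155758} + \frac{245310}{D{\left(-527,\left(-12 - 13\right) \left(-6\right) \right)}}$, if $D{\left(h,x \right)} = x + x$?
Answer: $\frac{636416203}{778790} \approx 817.19$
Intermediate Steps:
$D{\left(h,x \right)} = 2 x$
$- \frac{80076}{155758} + \frac{245310}{D{\left(-527,\left(-12 - 13\right) \left(-6\right) \right)}} = - \frac{80076}{155758} + \frac{245310}{2 \left(-12 - 13\right) \left(-6\right)} = \left(-80076\right) \frac{1}{155758} + \frac{245310}{2 \left(\left(-25\right) \left(-6\right)\right)} = - \frac{40038}{77879} + \frac{245310}{2 \cdot 150} = - \frac{40038}{77879} + \frac{245310}{300} = - \frac{40038}{77879} + 245310 \cdot \frac{1}{300} = - \frac{40038}{77879} + \frac{8177}{10} = \frac{636416203}{778790}$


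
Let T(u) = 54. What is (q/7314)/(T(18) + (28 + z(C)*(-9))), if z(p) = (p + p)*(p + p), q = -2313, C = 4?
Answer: 771/1204372 ≈ 0.00064017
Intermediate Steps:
z(p) = 4*p² (z(p) = (2*p)*(2*p) = 4*p²)
(q/7314)/(T(18) + (28 + z(C)*(-9))) = (-2313/7314)/(54 + (28 + (4*4²)*(-9))) = (-2313*1/7314)/(54 + (28 + (4*16)*(-9))) = -771/(2438*(54 + (28 + 64*(-9)))) = -771/(2438*(54 + (28 - 576))) = -771/(2438*(54 - 548)) = -771/2438/(-494) = -771/2438*(-1/494) = 771/1204372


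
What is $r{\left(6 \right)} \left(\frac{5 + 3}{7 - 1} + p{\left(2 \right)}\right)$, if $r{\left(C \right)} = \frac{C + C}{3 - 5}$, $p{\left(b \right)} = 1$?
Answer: $-14$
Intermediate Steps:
$r{\left(C \right)} = - C$ ($r{\left(C \right)} = \frac{2 C}{-2} = 2 C \left(- \frac{1}{2}\right) = - C$)
$r{\left(6 \right)} \left(\frac{5 + 3}{7 - 1} + p{\left(2 \right)}\right) = \left(-1\right) 6 \left(\frac{5 + 3}{7 - 1} + 1\right) = - 6 \left(\frac{8}{6} + 1\right) = - 6 \left(8 \cdot \frac{1}{6} + 1\right) = - 6 \left(\frac{4}{3} + 1\right) = \left(-6\right) \frac{7}{3} = -14$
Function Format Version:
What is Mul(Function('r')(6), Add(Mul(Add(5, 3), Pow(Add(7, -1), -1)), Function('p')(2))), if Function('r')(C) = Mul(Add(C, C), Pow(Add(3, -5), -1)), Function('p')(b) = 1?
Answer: -14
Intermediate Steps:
Function('r')(C) = Mul(-1, C) (Function('r')(C) = Mul(Mul(2, C), Pow(-2, -1)) = Mul(Mul(2, C), Rational(-1, 2)) = Mul(-1, C))
Mul(Function('r')(6), Add(Mul(Add(5, 3), Pow(Add(7, -1), -1)), Function('p')(2))) = Mul(Mul(-1, 6), Add(Mul(Add(5, 3), Pow(Add(7, -1), -1)), 1)) = Mul(-6, Add(Mul(8, Pow(6, -1)), 1)) = Mul(-6, Add(Mul(8, Rational(1, 6)), 1)) = Mul(-6, Add(Rational(4, 3), 1)) = Mul(-6, Rational(7, 3)) = -14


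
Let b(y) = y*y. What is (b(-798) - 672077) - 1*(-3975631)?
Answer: 3940358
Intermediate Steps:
b(y) = y**2
(b(-798) - 672077) - 1*(-3975631) = ((-798)**2 - 672077) - 1*(-3975631) = (636804 - 672077) + 3975631 = -35273 + 3975631 = 3940358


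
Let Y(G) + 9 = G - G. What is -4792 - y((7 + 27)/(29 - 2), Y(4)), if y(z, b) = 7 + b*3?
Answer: -4772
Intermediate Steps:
Y(G) = -9 (Y(G) = -9 + (G - G) = -9 + 0 = -9)
y(z, b) = 7 + 3*b
-4792 - y((7 + 27)/(29 - 2), Y(4)) = -4792 - (7 + 3*(-9)) = -4792 - (7 - 27) = -4792 - 1*(-20) = -4792 + 20 = -4772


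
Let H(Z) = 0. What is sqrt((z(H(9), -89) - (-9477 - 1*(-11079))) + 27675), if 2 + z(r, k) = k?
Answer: sqrt(25982) ≈ 161.19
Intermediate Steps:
z(r, k) = -2 + k
sqrt((z(H(9), -89) - (-9477 - 1*(-11079))) + 27675) = sqrt(((-2 - 89) - (-9477 - 1*(-11079))) + 27675) = sqrt((-91 - (-9477 + 11079)) + 27675) = sqrt((-91 - 1*1602) + 27675) = sqrt((-91 - 1602) + 27675) = sqrt(-1693 + 27675) = sqrt(25982)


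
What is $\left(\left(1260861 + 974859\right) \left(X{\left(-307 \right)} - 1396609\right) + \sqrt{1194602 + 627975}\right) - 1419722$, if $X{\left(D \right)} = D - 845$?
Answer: $-3125003642642 + 127 \sqrt{113} \approx -3.125 \cdot 10^{12}$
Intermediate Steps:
$X{\left(D \right)} = -845 + D$
$\left(\left(1260861 + 974859\right) \left(X{\left(-307 \right)} - 1396609\right) + \sqrt{1194602 + 627975}\right) - 1419722 = \left(\left(1260861 + 974859\right) \left(\left(-845 - 307\right) - 1396609\right) + \sqrt{1194602 + 627975}\right) - 1419722 = \left(2235720 \left(-1152 - 1396609\right) + \sqrt{1822577}\right) - 1419722 = \left(2235720 \left(-1397761\right) + 127 \sqrt{113}\right) - 1419722 = \left(-3125002222920 + 127 \sqrt{113}\right) - 1419722 = -3125003642642 + 127 \sqrt{113}$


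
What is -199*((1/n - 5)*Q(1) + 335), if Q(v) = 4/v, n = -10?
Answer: -313027/5 ≈ -62605.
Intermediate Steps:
-199*((1/n - 5)*Q(1) + 335) = -199*((1/(-10) - 5)*(4/1) + 335) = -199*((-⅒ - 5)*(4*1) + 335) = -199*(-51/10*4 + 335) = -199*(-102/5 + 335) = -199*1573/5 = -313027/5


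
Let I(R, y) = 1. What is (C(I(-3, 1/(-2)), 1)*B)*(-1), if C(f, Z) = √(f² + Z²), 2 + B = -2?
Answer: 4*√2 ≈ 5.6569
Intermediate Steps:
B = -4 (B = -2 - 2 = -4)
C(f, Z) = √(Z² + f²)
(C(I(-3, 1/(-2)), 1)*B)*(-1) = (√(1² + 1²)*(-4))*(-1) = (√(1 + 1)*(-4))*(-1) = (√2*(-4))*(-1) = -4*√2*(-1) = 4*√2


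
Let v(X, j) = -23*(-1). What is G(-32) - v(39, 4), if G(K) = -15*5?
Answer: -98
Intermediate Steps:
v(X, j) = 23
G(K) = -75
G(-32) - v(39, 4) = -75 - 1*23 = -75 - 23 = -98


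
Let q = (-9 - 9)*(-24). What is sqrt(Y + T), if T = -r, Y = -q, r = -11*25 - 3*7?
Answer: 2*I*sqrt(34) ≈ 11.662*I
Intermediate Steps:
q = 432 (q = -18*(-24) = 432)
r = -296 (r = -275 - 21 = -296)
Y = -432 (Y = -1*432 = -432)
T = 296 (T = -1*(-296) = 296)
sqrt(Y + T) = sqrt(-432 + 296) = sqrt(-136) = 2*I*sqrt(34)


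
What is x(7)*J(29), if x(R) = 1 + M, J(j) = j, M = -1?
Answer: 0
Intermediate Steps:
x(R) = 0 (x(R) = 1 - 1 = 0)
x(7)*J(29) = 0*29 = 0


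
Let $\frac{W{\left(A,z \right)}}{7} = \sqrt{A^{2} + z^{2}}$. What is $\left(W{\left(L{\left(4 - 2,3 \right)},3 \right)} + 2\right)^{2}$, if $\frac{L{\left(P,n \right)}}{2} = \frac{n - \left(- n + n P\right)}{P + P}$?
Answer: $529$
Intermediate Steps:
$L{\left(P,n \right)} = \frac{2 n - P n}{P}$ ($L{\left(P,n \right)} = 2 \frac{n - \left(- n + n P\right)}{P + P} = 2 \frac{n - \left(- n + P n\right)}{2 P} = 2 \left(n - \left(- n + P n\right)\right) \frac{1}{2 P} = 2 \left(2 n - P n\right) \frac{1}{2 P} = 2 \frac{2 n - P n}{2 P} = \frac{2 n - P n}{P}$)
$W{\left(A,z \right)} = 7 \sqrt{A^{2} + z^{2}}$
$\left(W{\left(L{\left(4 - 2,3 \right)},3 \right)} + 2\right)^{2} = \left(7 \sqrt{\left(\frac{3 \left(2 - \left(4 - 2\right)\right)}{4 - 2}\right)^{2} + 3^{2}} + 2\right)^{2} = \left(7 \sqrt{\left(\frac{3 \left(2 - 2\right)}{2}\right)^{2} + 9} + 2\right)^{2} = \left(7 \sqrt{\left(3 \cdot \frac{1}{2} \left(2 - 2\right)\right)^{2} + 9} + 2\right)^{2} = \left(7 \sqrt{\left(3 \cdot \frac{1}{2} \cdot 0\right)^{2} + 9} + 2\right)^{2} = \left(7 \sqrt{0^{2} + 9} + 2\right)^{2} = \left(7 \sqrt{0 + 9} + 2\right)^{2} = \left(7 \sqrt{9} + 2\right)^{2} = \left(7 \cdot 3 + 2\right)^{2} = \left(21 + 2\right)^{2} = 23^{2} = 529$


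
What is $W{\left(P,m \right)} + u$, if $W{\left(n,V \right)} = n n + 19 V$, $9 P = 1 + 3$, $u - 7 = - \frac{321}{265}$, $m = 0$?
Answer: $\frac{128494}{21465} \approx 5.9862$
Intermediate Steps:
$u = \frac{1534}{265}$ ($u = 7 - \frac{321}{265} = \frac{1534}{265} \approx 5.7887$)
$P = \frac{4}{9}$ ($P = \frac{1 + 3}{9} = \frac{1}{9} \cdot 4 = \frac{4}{9} \approx 0.44444$)
$W{\left(n,V \right)} = n^{2} + 19 V$
$W{\left(P,m \right)} + u = \left(\left(\frac{4}{9}\right)^{2} + 19 \cdot 0\right) + \frac{1534}{265} = \left(\frac{16}{81} + 0\right) + \frac{1534}{265} = \frac{16}{81} + \frac{1534}{265} = \frac{128494}{21465}$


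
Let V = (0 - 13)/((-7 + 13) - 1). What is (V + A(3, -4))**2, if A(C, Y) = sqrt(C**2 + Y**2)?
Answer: 144/25 ≈ 5.7600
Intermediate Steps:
V = -13/5 (V = -13/(6 - 1) = -13/5 ≈ -2.6000)
(V + A(3, -4))**2 = (-13/5 + sqrt(3**2 + (-4)**2))**2 = (-13/5 + sqrt(9 + 16))**2 = (-13/5 + sqrt(25))**2 = (-13/5 + 5)**2 = (12/5)**2 = 144/25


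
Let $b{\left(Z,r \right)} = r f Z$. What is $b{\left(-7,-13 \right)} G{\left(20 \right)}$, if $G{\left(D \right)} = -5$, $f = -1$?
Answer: $455$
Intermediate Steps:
$b{\left(Z,r \right)} = - Z r$ ($b{\left(Z,r \right)} = r \left(-1\right) Z = - r Z = - Z r$)
$b{\left(-7,-13 \right)} G{\left(20 \right)} = \left(-1\right) \left(-7\right) \left(-13\right) \left(-5\right) = \left(-91\right) \left(-5\right) = 455$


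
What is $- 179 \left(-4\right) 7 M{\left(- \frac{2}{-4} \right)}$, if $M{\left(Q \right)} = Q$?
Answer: $2506$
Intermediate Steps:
$- 179 \left(-4\right) 7 M{\left(- \frac{2}{-4} \right)} = - 179 \left(-4\right) 7 \left(- \frac{2}{-4}\right) = - 179 \left(- 28 \left(\left(-2\right) \left(- \frac{1}{4}\right)\right)\right) = - 179 \left(\left(-28\right) \frac{1}{2}\right) = \left(-179\right) \left(-14\right) = 2506$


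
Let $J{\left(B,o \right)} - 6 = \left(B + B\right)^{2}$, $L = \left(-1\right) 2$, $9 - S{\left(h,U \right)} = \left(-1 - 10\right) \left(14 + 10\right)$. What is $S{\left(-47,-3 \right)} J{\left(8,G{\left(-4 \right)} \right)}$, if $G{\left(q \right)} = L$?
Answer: $71526$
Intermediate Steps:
$S{\left(h,U \right)} = 273$ ($S{\left(h,U \right)} = 9 - \left(-1 - 10\right) \left(14 + 10\right) = 9 - \left(-11\right) 24 = 9 - -264 = 9 + 264 = 273$)
$L = -2$
$G{\left(q \right)} = -2$
$J{\left(B,o \right)} = 6 + 4 B^{2}$ ($J{\left(B,o \right)} = 6 + \left(B + B\right)^{2} = 6 + \left(2 B\right)^{2} = 6 + 4 B^{2}$)
$S{\left(-47,-3 \right)} J{\left(8,G{\left(-4 \right)} \right)} = 273 \left(6 + 4 \cdot 8^{2}\right) = 273 \left(6 + 4 \cdot 64\right) = 273 \left(6 + 256\right) = 273 \cdot 262 = 71526$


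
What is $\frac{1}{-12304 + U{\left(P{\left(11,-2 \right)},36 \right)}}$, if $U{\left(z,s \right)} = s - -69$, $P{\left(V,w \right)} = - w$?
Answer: $- \frac{1}{12199} \approx -8.1974 \cdot 10^{-5}$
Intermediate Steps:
$U{\left(z,s \right)} = 69 + s$ ($U{\left(z,s \right)} = s + 69 = 69 + s$)
$\frac{1}{-12304 + U{\left(P{\left(11,-2 \right)},36 \right)}} = \frac{1}{-12304 + \left(69 + 36\right)} = \frac{1}{-12304 + 105} = \frac{1}{-12199} = - \frac{1}{12199}$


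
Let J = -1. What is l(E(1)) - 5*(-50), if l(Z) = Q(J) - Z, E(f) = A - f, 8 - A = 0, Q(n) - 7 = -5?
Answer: 245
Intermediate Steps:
Q(n) = 2 (Q(n) = 7 - 5 = 2)
A = 8 (A = 8 - 1*0 = 8 + 0 = 8)
E(f) = 8 - f
l(Z) = 2 - Z
l(E(1)) - 5*(-50) = (2 - (8 - 1*1)) - 5*(-50) = (2 - (8 - 1)) + 250 = (2 - 1*7) + 250 = (2 - 7) + 250 = -5 + 250 = 245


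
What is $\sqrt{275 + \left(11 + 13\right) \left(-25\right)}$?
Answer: $5 i \sqrt{13} \approx 18.028 i$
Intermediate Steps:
$\sqrt{275 + \left(11 + 13\right) \left(-25\right)} = \sqrt{275 + 24 \left(-25\right)} = \sqrt{275 - 600} = \sqrt{-325} = 5 i \sqrt{13}$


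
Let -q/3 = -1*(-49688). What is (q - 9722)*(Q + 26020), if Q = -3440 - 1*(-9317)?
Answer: -5064797042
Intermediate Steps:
Q = 5877 (Q = -3440 + 9317 = 5877)
q = -149064 (q = -(-3)*(-49688) = -3*49688 = -149064)
(q - 9722)*(Q + 26020) = (-149064 - 9722)*(5877 + 26020) = -158786*31897 = -5064797042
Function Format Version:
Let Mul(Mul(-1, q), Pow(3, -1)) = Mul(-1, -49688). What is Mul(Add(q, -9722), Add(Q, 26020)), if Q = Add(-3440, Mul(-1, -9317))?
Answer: -5064797042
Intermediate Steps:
Q = 5877 (Q = Add(-3440, 9317) = 5877)
q = -149064 (q = Mul(-3, Mul(-1, -49688)) = Mul(-3, 49688) = -149064)
Mul(Add(q, -9722), Add(Q, 26020)) = Mul(Add(-149064, -9722), Add(5877, 26020)) = Mul(-158786, 31897) = -5064797042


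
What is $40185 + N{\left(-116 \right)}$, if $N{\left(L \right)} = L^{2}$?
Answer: $53641$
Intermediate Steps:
$40185 + N{\left(-116 \right)} = 40185 + \left(-116\right)^{2} = 40185 + 13456 = 53641$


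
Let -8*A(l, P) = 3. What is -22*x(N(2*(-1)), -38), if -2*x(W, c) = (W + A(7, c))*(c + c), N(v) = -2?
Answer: 3971/2 ≈ 1985.5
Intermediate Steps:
A(l, P) = -3/8 (A(l, P) = -⅛*3 = -3/8)
x(W, c) = -c*(-3/8 + W) (x(W, c) = -(W - 3/8)*(c + c)/2 = -(-3/8 + W)*2*c/2 = -c*(-3/8 + W))
-22*x(N(2*(-1)), -38) = -11*(-38)*(3 - 8*(-2))/4 = -11*(-38)*(3 + 16)/4 = -11*(-38)*19/4 = -22*(-361/4) = 3971/2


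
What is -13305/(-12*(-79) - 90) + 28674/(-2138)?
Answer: -8841397/305734 ≈ -28.919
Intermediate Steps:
-13305/(-12*(-79) - 90) + 28674/(-2138) = -13305/(948 - 90) + 28674*(-1/2138) = -13305/858 - 14337/1069 = -13305*1/858 - 14337/1069 = -4435/286 - 14337/1069 = -8841397/305734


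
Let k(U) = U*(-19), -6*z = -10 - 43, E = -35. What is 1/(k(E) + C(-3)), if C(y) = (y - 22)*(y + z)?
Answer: 6/3115 ≈ 0.0019262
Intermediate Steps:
z = 53/6 (z = -(-10 - 43)/6 = -⅙*(-53) = 53/6 ≈ 8.8333)
C(y) = (-22 + y)*(53/6 + y) (C(y) = (y - 22)*(y + 53/6) = (-22 + y)*(53/6 + y))
k(U) = -19*U
1/(k(E) + C(-3)) = 1/(-19*(-35) + (-583/3 + (-3)² - 79/6*(-3))) = 1/(665 + (-583/3 + 9 + 79/2)) = 1/(665 - 875/6) = 1/(3115/6) = 6/3115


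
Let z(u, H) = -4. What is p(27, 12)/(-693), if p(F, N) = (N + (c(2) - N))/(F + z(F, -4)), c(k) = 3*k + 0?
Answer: -2/5313 ≈ -0.00037643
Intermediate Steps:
c(k) = 3*k
p(F, N) = 6/(-4 + F) (p(F, N) = (N + (3*2 - N))/(F - 4) = (N + (6 - N))/(-4 + F) = 6/(-4 + F))
p(27, 12)/(-693) = (6/(-4 + 27))/(-693) = (6/23)*(-1/693) = -2/5313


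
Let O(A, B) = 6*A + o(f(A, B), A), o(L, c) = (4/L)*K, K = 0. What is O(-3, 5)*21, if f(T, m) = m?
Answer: -378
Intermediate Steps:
o(L, c) = 0 (o(L, c) = (4/L)*0 = 0)
O(A, B) = 6*A (O(A, B) = 6*A + 0 = 6*A)
O(-3, 5)*21 = (6*(-3))*21 = -18*21 = -378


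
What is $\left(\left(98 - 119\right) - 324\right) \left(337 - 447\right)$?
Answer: $37950$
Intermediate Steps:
$\left(\left(98 - 119\right) - 324\right) \left(337 - 447\right) = \left(-21 - 324\right) \left(-110\right) = \left(-345\right) \left(-110\right) = 37950$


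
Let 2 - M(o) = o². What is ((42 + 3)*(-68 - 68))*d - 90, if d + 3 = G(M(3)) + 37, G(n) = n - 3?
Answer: -146970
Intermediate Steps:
M(o) = 2 - o²
G(n) = -3 + n
d = 24 (d = -3 + ((-3 + (2 - 1*3²)) + 37) = -3 + ((-3 + (2 - 1*9)) + 37) = -3 + ((-3 + (2 - 9)) + 37) = -3 + ((-3 - 7) + 37) = -3 + (-10 + 37) = -3 + 27 = 24)
((42 + 3)*(-68 - 68))*d - 90 = ((42 + 3)*(-68 - 68))*24 - 90 = (45*(-136))*24 - 90 = -6120*24 - 90 = -146880 - 90 = -146970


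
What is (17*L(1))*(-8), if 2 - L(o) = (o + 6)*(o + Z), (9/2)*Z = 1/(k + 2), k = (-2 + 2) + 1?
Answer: 20264/27 ≈ 750.52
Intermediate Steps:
k = 1 (k = 0 + 1 = 1)
Z = 2/27 (Z = 2/(9*(1 + 2)) = (2/9)/3 = (2/9)*(⅓) = 2/27 ≈ 0.074074)
L(o) = 2 - (6 + o)*(2/27 + o) (L(o) = 2 - (o + 6)*(o + 2/27) = 2 - (6 + o)*(2/27 + o))
(17*L(1))*(-8) = (17*(14/9 - 1*1² - 164/27*1))*(-8) = (17*(14/9 - 1*1 - 164/27))*(-8) = (17*(14/9 - 1 - 164/27))*(-8) = (17*(-149/27))*(-8) = -2533/27*(-8) = 20264/27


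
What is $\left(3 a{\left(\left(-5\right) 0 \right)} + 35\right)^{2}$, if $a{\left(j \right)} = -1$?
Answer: $1024$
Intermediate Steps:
$\left(3 a{\left(\left(-5\right) 0 \right)} + 35\right)^{2} = \left(3 \left(-1\right) + 35\right)^{2} = \left(-3 + 35\right)^{2} = 32^{2} = 1024$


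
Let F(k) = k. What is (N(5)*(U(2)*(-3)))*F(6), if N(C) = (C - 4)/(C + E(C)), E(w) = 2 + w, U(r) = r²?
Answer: -6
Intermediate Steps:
N(C) = (-4 + C)/(2 + 2*C) (N(C) = (C - 4)/(C + (2 + C)) = (-4 + C)/(2 + 2*C))
(N(5)*(U(2)*(-3)))*F(6) = (((-4 + 5)/(2*(1 + 5)))*(2²*(-3)))*6 = (((½)*1/6)*(4*(-3)))*6 = (((½)*(⅙)*1)*(-12))*6 = ((1/12)*(-12))*6 = -1*6 = -6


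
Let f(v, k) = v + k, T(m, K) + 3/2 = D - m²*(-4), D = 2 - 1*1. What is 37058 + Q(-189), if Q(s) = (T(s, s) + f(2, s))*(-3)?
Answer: -782063/2 ≈ -3.9103e+5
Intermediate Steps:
D = 1 (D = 2 - 1 = 1)
T(m, K) = -½ + 4*m² (T(m, K) = -3/2 + (1 - m²*(-4)) = -3/2 + (1 - (-4)*m²) = -3/2 + (1 + 4*m²) = -½ + 4*m²)
f(v, k) = k + v
Q(s) = -9/2 - 12*s² - 3*s (Q(s) = ((-½ + 4*s²) + (s + 2))*(-3) = ((-½ + 4*s²) + (2 + s))*(-3) = (3/2 + s + 4*s²)*(-3) = -9/2 - 12*s² - 3*s)
37058 + Q(-189) = 37058 + (-9/2 - 12*(-189)² - 3*(-189)) = 37058 + (-9/2 - 12*35721 + 567) = 37058 + (-9/2 - 428652 + 567) = 37058 - 856179/2 = -782063/2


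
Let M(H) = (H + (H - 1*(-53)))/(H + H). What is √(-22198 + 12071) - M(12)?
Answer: -77/24 + I*√10127 ≈ -3.2083 + 100.63*I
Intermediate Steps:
M(H) = (53 + 2*H)/(2*H) (M(H) = (H + (H + 53))/((2*H)) = (H + (53 + H))*(1/(2*H)) = (53 + 2*H)*(1/(2*H)) = (53 + 2*H)/(2*H))
√(-22198 + 12071) - M(12) = √(-22198 + 12071) - (53/2 + 12)/12 = √(-10127) - 77/(12*2) = I*√10127 - 1*77/24 = I*√10127 - 77/24 = -77/24 + I*√10127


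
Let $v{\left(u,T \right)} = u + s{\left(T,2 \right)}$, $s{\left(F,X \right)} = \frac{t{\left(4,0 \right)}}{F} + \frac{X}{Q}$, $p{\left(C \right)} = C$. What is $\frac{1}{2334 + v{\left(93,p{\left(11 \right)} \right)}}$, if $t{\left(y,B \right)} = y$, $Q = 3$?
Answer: $\frac{33}{80125} \approx 0.00041186$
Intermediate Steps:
$s{\left(F,X \right)} = \frac{4}{F} + \frac{X}{3}$
$v{\left(u,T \right)} = \frac{2}{3} + u + \frac{4}{T}$ ($v{\left(u,T \right)} = u + \left(\frac{4}{T} + \frac{1}{3} \cdot 2\right) = u + \left(\frac{4}{T} + \frac{2}{3}\right) = u + \left(\frac{2}{3} + \frac{4}{T}\right) = \frac{2}{3} + u + \frac{4}{T}$)
$\frac{1}{2334 + v{\left(93,p{\left(11 \right)} \right)}} = \frac{1}{2334 + \left(\frac{2}{3} + 93 + \frac{4}{11}\right)} = \frac{1}{2334 + \frac{3103}{33}} = \frac{1}{\frac{80125}{33}} = \frac{33}{80125}$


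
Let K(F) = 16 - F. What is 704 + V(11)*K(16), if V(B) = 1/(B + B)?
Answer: 704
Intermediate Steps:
V(B) = 1/(2*B)
704 + V(11)*K(16) = 704 + ((½)/11)*(16 - 1*16) = 704 + ((½)*(1/11))*(16 - 16) = 704 + (1/22)*0 = 704 + 0 = 704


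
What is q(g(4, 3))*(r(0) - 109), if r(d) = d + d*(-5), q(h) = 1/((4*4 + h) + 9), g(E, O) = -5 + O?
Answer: -109/23 ≈ -4.7391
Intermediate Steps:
q(h) = 1/(25 + h) (q(h) = 1/((16 + h) + 9) = 1/(25 + h))
r(d) = -4*d (r(d) = d - 5*d = -4*d)
q(g(4, 3))*(r(0) - 109) = (-4*0 - 109)/(25 + (-5 + 3)) = (0 - 109)/(25 - 2) = -109/23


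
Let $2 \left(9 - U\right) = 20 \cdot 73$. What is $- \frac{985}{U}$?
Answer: $\frac{985}{721} \approx 1.3662$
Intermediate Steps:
$U = -721$ ($U = 9 - \frac{20 \cdot 73}{2} = 9 - 730 = -721$)
$- \frac{985}{U} = - \frac{985}{-721} = \left(-985\right) \left(- \frac{1}{721}\right) = \frac{985}{721}$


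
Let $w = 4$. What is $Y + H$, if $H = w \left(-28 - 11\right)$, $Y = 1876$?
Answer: $1720$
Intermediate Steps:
$H = -156$ ($H = 4 \left(-28 - 11\right) = 4 \left(-39\right) = -156$)
$Y + H = 1876 - 156 = 1720$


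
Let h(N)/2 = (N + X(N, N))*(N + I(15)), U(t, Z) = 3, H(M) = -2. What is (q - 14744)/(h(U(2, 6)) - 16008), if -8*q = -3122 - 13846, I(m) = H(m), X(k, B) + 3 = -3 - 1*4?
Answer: 12623/16022 ≈ 0.78785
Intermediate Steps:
X(k, B) = -10 (X(k, B) = -3 + (-3 - 1*4) = -3 + (-3 - 4) = -3 - 7 = -10)
I(m) = -2
h(N) = 2*(-10 + N)*(-2 + N) (h(N) = 2*((N - 10)*(N - 2)) = 2*((-10 + N)*(-2 + N)) = 2*(-10 + N)*(-2 + N))
q = 2121 (q = -(-3122 - 13846)/8 = -⅛*(-16968) = 2121)
(q - 14744)/(h(U(2, 6)) - 16008) = (2121 - 14744)/((40 - 24*3 + 2*3²) - 16008) = -12623/((40 - 72 + 2*9) - 16008) = -12623/((40 - 72 + 18) - 16008) = -12623/(-14 - 16008) = -12623/(-16022) = -12623*(-1/16022) = 12623/16022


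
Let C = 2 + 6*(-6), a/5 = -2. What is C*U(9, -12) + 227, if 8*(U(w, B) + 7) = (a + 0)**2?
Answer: 40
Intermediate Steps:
a = -10 (a = 5*(-2) = -10)
C = -34 (C = 2 - 36 = -34)
U(w, B) = 11/2 (U(w, B) = -7 + (-10 + 0)**2/8 = -7 + (1/8)*(-10)**2 = -7 + (1/8)*100 = -7 + 25/2 = 11/2)
C*U(9, -12) + 227 = -34*11/2 + 227 = -187 + 227 = 40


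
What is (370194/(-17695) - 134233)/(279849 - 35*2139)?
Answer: -2375623129/3627191880 ≈ -0.65495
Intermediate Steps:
(370194/(-17695) - 134233)/(279849 - 35*2139) = (370194*(-1/17695) - 134233)/(279849 - 74865) = (-370194/17695 - 134233)/204984 = -2375623129/17695*1/204984 = -2375623129/3627191880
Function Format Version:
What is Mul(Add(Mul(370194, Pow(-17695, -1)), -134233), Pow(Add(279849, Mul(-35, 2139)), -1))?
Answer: Rational(-2375623129, 3627191880) ≈ -0.65495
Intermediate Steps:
Mul(Add(Mul(370194, Pow(-17695, -1)), -134233), Pow(Add(279849, Mul(-35, 2139)), -1)) = Mul(Add(Mul(370194, Rational(-1, 17695)), -134233), Pow(Add(279849, -74865), -1)) = Mul(Add(Rational(-370194, 17695), -134233), Pow(204984, -1)) = Mul(Rational(-2375623129, 17695), Rational(1, 204984)) = Rational(-2375623129, 3627191880)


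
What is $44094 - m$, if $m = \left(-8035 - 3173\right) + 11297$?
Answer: $44005$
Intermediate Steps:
$m = 89$ ($m = -11208 + 11297 = 89$)
$44094 - m = 44094 - 89 = 44005$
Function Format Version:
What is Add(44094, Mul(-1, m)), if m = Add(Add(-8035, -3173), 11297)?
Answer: 44005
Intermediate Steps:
m = 89 (m = Add(-11208, 11297) = 89)
Add(44094, Mul(-1, m)) = Add(44094, Mul(-1, 89)) = Add(44094, -89) = 44005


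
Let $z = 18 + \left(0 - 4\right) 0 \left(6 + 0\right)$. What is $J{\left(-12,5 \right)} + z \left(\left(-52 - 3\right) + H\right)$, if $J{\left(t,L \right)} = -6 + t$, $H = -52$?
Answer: $-1944$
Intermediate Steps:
$z = 18$ ($z = 18 - 4 \cdot 0 \cdot 6 = 18 - 0 = 18 + 0 = 18$)
$J{\left(-12,5 \right)} + z \left(\left(-52 - 3\right) + H\right) = \left(-6 - 12\right) + 18 \left(\left(-52 - 3\right) - 52\right) = -18 + 18 \left(-55 - 52\right) = -18 + 18 \left(-107\right) = -18 - 1926 = -1944$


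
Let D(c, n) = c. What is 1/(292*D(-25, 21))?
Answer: -1/7300 ≈ -0.00013699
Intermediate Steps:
1/(292*D(-25, 21)) = 1/(292*(-25)) = 1/(-7300) = -1/7300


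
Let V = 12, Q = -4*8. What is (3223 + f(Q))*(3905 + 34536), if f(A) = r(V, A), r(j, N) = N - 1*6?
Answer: 122434585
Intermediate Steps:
Q = -32
r(j, N) = -6 + N (r(j, N) = N - 6 = -6 + N)
f(A) = -6 + A
(3223 + f(Q))*(3905 + 34536) = (3223 + (-6 - 32))*(3905 + 34536) = (3223 - 38)*38441 = 3185*38441 = 122434585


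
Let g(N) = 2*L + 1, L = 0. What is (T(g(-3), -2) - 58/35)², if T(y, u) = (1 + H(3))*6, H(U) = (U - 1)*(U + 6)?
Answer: 15460624/1225 ≈ 12621.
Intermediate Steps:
H(U) = (-1 + U)*(6 + U)
g(N) = 1 (g(N) = 2*0 + 1 = 0 + 1 = 1)
T(y, u) = 114 (T(y, u) = (1 + (-6 + 3² + 5*3))*6 = (1 + (-6 + 9 + 15))*6 = (1 + 18)*6 = 19*6 = 114)
(T(g(-3), -2) - 58/35)² = (114 - 58/35)² = (3932/35)² = 15460624/1225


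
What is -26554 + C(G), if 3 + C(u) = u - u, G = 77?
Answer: -26557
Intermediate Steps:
C(u) = -3 (C(u) = -3 + (u - u) = -3 + 0 = -3)
-26554 + C(G) = -26554 - 3 = -26557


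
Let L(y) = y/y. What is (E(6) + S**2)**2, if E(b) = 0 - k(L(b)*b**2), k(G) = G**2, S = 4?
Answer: 1638400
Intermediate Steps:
L(y) = 1
E(b) = -b**4 (E(b) = 0 - (1*b**2)**2 = 0 - (b**2)**2 = 0 - b**4 = -b**4)
(E(6) + S**2)**2 = (-1*6**4 + 4**2)**2 = (-1*1296 + 16)**2 = (-1296 + 16)**2 = (-1280)**2 = 1638400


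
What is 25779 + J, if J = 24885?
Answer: 50664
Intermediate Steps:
25779 + J = 25779 + 24885 = 50664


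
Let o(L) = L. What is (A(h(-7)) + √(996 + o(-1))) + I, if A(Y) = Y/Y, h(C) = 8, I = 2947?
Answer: 2948 + √995 ≈ 2979.5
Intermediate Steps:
A(Y) = 1
(A(h(-7)) + √(996 + o(-1))) + I = (1 + √(996 - 1)) + 2947 = (1 + √995) + 2947 = 2948 + √995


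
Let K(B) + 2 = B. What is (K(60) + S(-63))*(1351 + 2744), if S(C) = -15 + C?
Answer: -81900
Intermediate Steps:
K(B) = -2 + B
(K(60) + S(-63))*(1351 + 2744) = ((-2 + 60) + (-15 - 63))*(1351 + 2744) = (58 - 78)*4095 = -20*4095 = -81900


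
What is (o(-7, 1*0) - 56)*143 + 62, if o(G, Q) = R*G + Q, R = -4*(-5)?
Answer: -27966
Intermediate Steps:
R = 20
o(G, Q) = Q + 20*G (o(G, Q) = 20*G + Q = Q + 20*G)
(o(-7, 1*0) - 56)*143 + 62 = ((1*0 + 20*(-7)) - 56)*143 + 62 = ((0 - 140) - 56)*143 + 62 = (-140 - 56)*143 + 62 = -196*143 + 62 = -28028 + 62 = -27966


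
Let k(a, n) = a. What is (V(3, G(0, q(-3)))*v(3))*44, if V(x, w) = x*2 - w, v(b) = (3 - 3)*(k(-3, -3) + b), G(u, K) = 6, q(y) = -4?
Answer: 0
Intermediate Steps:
v(b) = 0 (v(b) = (3 - 3)*(-3 + b) = 0*(-3 + b) = 0)
V(x, w) = -w + 2*x (V(x, w) = 2*x - w = -w + 2*x)
(V(3, G(0, q(-3)))*v(3))*44 = ((-1*6 + 2*3)*0)*44 = ((-6 + 6)*0)*44 = (0*0)*44 = 0*44 = 0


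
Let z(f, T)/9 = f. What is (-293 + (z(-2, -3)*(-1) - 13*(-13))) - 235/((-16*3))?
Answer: -4853/48 ≈ -101.10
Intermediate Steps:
z(f, T) = 9*f
(-293 + (z(-2, -3)*(-1) - 13*(-13))) - 235/((-16*3)) = (-293 + ((9*(-2))*(-1) - 13*(-13))) - 235/((-16*3)) = (-293 + (-18*(-1) - 1*(-169))) - 235/(-48) = (-293 + (18 + 169)) - 235*(-1/48) = (-293 + 187) + 235/48 = -106 + 235/48 = -4853/48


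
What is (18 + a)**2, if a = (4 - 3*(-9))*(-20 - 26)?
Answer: 1982464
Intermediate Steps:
a = -1426 (a = (4 + 27)*(-46) = 31*(-46) = -1426)
(18 + a)**2 = (18 - 1426)**2 = (-1408)**2 = 1982464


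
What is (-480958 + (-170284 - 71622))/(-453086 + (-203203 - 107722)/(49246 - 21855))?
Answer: 19799967824/12410789551 ≈ 1.5954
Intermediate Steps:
(-480958 + (-170284 - 71622))/(-453086 + (-203203 - 107722)/(49246 - 21855)) = (-480958 - 241906)/(-453086 - 310925/27391) = -722864/(-453086 - 310925*1/27391) = -722864/(-453086 - 310925/27391) = -722864/(-12410789551/27391) = -722864*(-27391/12410789551) = 19799967824/12410789551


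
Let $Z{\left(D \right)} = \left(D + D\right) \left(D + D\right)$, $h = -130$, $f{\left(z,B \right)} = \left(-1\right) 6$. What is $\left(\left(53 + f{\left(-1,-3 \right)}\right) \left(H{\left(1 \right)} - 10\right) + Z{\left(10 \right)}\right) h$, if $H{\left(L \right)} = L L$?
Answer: $2990$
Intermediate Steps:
$f{\left(z,B \right)} = -6$
$H{\left(L \right)} = L^{2}$
$Z{\left(D \right)} = 4 D^{2}$ ($Z{\left(D \right)} = 2 D 2 D = 4 D^{2}$)
$\left(\left(53 + f{\left(-1,-3 \right)}\right) \left(H{\left(1 \right)} - 10\right) + Z{\left(10 \right)}\right) h = \left(\left(53 - 6\right) \left(1^{2} - 10\right) + 4 \cdot 10^{2}\right) \left(-130\right) = \left(47 \left(1 - 10\right) + 4 \cdot 100\right) \left(-130\right) = \left(47 \left(-9\right) + 400\right) \left(-130\right) = \left(-423 + 400\right) \left(-130\right) = \left(-23\right) \left(-130\right) = 2990$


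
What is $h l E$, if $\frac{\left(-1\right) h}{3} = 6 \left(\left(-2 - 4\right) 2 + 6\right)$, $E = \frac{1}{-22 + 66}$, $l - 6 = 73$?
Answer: $\frac{2133}{11} \approx 193.91$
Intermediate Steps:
$l = 79$ ($l = 6 + 73 = 79$)
$E = \frac{1}{44} \approx 0.022727$
$h = 108$ ($h = - 3 \cdot 6 \left(\left(-2 - 4\right) 2 + 6\right) = - 3 \cdot 6 \left(\left(-6\right) 2 + 6\right) = - 3 \cdot 6 \left(-12 + 6\right) = - 3 \cdot 6 \left(-6\right) = \left(-3\right) \left(-36\right) = 108$)
$h l E = 108 \cdot 79 \cdot \frac{1}{44} = 8532 \cdot \frac{1}{44} = \frac{2133}{11}$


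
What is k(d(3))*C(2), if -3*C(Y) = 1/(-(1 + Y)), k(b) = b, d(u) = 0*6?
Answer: 0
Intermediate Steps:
d(u) = 0
C(Y) = -1/(3*(-1 - Y)) (C(Y) = -(-1/(1 + Y))/3 = -1/(3*(-1 - Y)))
k(d(3))*C(2) = 0*(1/(3*(1 + 2))) = 0*((⅓)/3) = 0*((⅓)*(⅓)) = 0*(⅑) = 0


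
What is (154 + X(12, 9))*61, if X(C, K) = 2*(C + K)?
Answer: 11956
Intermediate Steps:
X(C, K) = 2*C + 2*K
(154 + X(12, 9))*61 = (154 + (2*12 + 2*9))*61 = (154 + (24 + 18))*61 = (154 + 42)*61 = 196*61 = 11956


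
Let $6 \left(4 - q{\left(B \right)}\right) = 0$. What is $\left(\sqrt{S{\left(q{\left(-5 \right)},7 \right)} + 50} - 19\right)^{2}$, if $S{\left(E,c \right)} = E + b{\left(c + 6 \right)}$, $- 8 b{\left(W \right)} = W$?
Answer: $\frac{\left(76 - \sqrt{838}\right)^{2}}{16} \approx 138.37$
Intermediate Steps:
$b{\left(W \right)} = - \frac{W}{8}$
$q{\left(B \right)} = 4$ ($q{\left(B \right)} = 4 - 0 = 4 + 0 = 4$)
$S{\left(E,c \right)} = - \frac{3}{4} + E - \frac{c}{8}$ ($S{\left(E,c \right)} = E - \frac{c + 6}{8} = E - \frac{6 + c}{8} = E - \left(\frac{3}{4} + \frac{c}{8}\right) = - \frac{3}{4} + E - \frac{c}{8}$)
$\left(\sqrt{S{\left(q{\left(-5 \right)},7 \right)} + 50} - 19\right)^{2} = \left(\sqrt{\left(- \frac{3}{4} + 4 - \frac{7}{8}\right) + 50} - 19\right)^{2} = \left(\sqrt{\frac{19}{8} + 50} - 19\right)^{2} = \left(\sqrt{\frac{419}{8}} - 19\right)^{2} = \left(\frac{\sqrt{838}}{4} - 19\right)^{2} = \left(-19 + \frac{\sqrt{838}}{4}\right)^{2}$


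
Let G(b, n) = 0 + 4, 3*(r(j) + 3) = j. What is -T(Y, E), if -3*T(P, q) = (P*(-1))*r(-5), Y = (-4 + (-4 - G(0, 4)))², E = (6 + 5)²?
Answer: 224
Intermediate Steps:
r(j) = -3 + j/3
E = 121 (E = 11² = 121)
G(b, n) = 4
Y = 144 (Y = (-4 + (-4 - 1*4))² = (-4 + (-4 - 4))² = (-4 - 8)² = (-12)² = 144)
T(P, q) = -14*P/9 (T(P, q) = -P*(-1)*(-3 + (⅓)*(-5))/3 = -(-P)*(-3 - 5/3)/3 = -(-P)*(-14)/(3*3) = -14*P/9)
-T(Y, E) = -(-14)*144/9 = -1*(-224) = 224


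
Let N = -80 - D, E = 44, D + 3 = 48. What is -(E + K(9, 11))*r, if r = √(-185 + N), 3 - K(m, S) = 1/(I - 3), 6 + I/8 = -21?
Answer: -10294*I*√310/219 ≈ -827.6*I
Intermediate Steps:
D = 45 (D = -3 + 48 = 45)
I = -216 (I = -48 + 8*(-21) = -48 - 168 = -216)
K(m, S) = 658/219 (K(m, S) = 3 - 1/(-216 - 3) = 3 - 1/(-219) = 3 - 1*(-1/219) = 3 + 1/219 = 658/219)
N = -125 (N = -80 - 1*45 = -80 - 45 = -125)
r = I*√310 (r = √(-185 - 125) = √(-310) = I*√310 ≈ 17.607*I)
-(E + K(9, 11))*r = -(44 + 658/219)*I*√310 = -10294*I*√310/219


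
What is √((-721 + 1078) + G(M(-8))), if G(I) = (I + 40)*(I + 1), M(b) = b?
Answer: √133 ≈ 11.533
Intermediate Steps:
G(I) = (1 + I)*(40 + I) (G(I) = (40 + I)*(1 + I) = (1 + I)*(40 + I))
√((-721 + 1078) + G(M(-8))) = √((-721 + 1078) + (40 + (-8)² + 41*(-8))) = √(357 + (40 + 64 - 328)) = √(357 - 224) = √133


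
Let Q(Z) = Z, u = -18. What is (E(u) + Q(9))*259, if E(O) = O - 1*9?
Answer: -4662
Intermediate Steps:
E(O) = -9 + O (E(O) = O - 9 = -9 + O)
(E(u) + Q(9))*259 = ((-9 - 18) + 9)*259 = (-27 + 9)*259 = -18*259 = -4662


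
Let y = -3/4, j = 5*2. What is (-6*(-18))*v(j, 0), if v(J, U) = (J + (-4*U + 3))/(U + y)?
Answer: -1872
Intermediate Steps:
j = 10
y = -3/4 (y = -3*1/4 = -3/4 ≈ -0.75000)
v(J, U) = (3 + J - 4*U)/(-3/4 + U) (v(J, U) = (J + (-4*U + 3))/(U - 3/4) = (J + (3 - 4*U))/(-3/4 + U) = (3 + J - 4*U)/(-3/4 + U))
(-6*(-18))*v(j, 0) = (-6*(-18))*(4*(3 + 10 - 4*0)/(-3 + 4*0)) = 108*(4*(3 + 10 + 0)/(-3 + 0)) = 108*(4*13/(-3)) = 108*(4*(-1/3)*13) = 108*(-52/3) = -1872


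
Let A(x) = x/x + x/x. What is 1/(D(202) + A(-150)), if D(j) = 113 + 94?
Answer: 1/209 ≈ 0.0047847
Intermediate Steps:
D(j) = 207
A(x) = 2 (A(x) = 1 + 1 = 2)
1/(D(202) + A(-150)) = 1/(207 + 2) = 1/209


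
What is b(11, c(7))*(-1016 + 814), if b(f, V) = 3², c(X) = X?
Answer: -1818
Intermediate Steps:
b(f, V) = 9
b(11, c(7))*(-1016 + 814) = 9*(-1016 + 814) = 9*(-202) = -1818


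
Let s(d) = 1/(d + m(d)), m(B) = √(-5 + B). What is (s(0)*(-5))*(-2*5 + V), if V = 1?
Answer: -9*I*√5 ≈ -20.125*I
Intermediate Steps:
s(d) = 1/(d + √(-5 + d))
(s(0)*(-5))*(-2*5 + V) = (-5/(0 + √(-5 + 0)))*(-2*5 + 1) = (-5/(0 + √(-5)))*(-10 + 1) = (-5/(0 + I*√5))*(-9) = (-5/(I*√5))*(-9) = (-I*√5/5*(-5))*(-9) = (I*√5)*(-9) = -9*I*√5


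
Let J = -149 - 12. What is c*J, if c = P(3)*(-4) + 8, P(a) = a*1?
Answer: 644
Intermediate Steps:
P(a) = a
c = -4 (c = 3*(-4) + 8 = -12 + 8 = -4)
J = -161
c*J = -4*(-161) = 644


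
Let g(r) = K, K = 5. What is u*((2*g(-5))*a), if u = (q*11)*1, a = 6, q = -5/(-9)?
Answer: 1100/3 ≈ 366.67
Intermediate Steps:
g(r) = 5
q = 5/9 (q = -5*(-⅑) = 5/9 ≈ 0.55556)
u = 55/9 (u = ((5/9)*11)*1 = (55/9)*1 = 55/9 ≈ 6.1111)
u*((2*g(-5))*a) = 55*((2*5)*6)/9 = 55*(10*6)/9 = (55/9)*60 = 1100/3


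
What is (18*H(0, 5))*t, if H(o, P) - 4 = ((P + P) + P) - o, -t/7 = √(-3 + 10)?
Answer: -2394*√7 ≈ -6333.9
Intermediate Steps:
t = -7*√7 (t = -7*√(-3 + 10) = -7*√7 ≈ -18.520)
H(o, P) = 4 - o + 3*P (H(o, P) = 4 + (((P + P) + P) - o) = 4 + ((2*P + P) - o) = 4 + (3*P - o) = 4 + (-o + 3*P) = 4 - o + 3*P)
(18*H(0, 5))*t = (18*(4 - 1*0 + 3*5))*(-7*√7) = (18*(4 + 0 + 15))*(-7*√7) = (18*19)*(-7*√7) = 342*(-7*√7) = -2394*√7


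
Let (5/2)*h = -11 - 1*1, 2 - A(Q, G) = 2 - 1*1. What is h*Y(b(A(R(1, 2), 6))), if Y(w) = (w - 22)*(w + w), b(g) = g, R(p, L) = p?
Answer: 1008/5 ≈ 201.60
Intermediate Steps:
A(Q, G) = 1 (A(Q, G) = 2 - (2 - 1*1) = 2 - (2 - 1) = 2 - 1*1 = 2 - 1 = 1)
Y(w) = 2*w*(-22 + w) (Y(w) = (-22 + w)*(2*w) = 2*w*(-22 + w))
h = -24/5 (h = 2*(-11 - 1*1)/5 = 2*(-11 - 1)/5 = (⅖)*(-12) = -24/5 ≈ -4.8000)
h*Y(b(A(R(1, 2), 6))) = -48*(-22 + 1)/5 = -48*(-21)/5 = -24/5*(-42) = 1008/5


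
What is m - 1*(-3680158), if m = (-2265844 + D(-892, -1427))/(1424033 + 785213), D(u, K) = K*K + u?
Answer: 8130374110461/2209246 ≈ 3.6802e+6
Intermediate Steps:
D(u, K) = u + K**2 (D(u, K) = K**2 + u = u + K**2)
m = -230407/2209246 (m = (-2265844 + (-892 + (-1427)**2))/(1424033 + 785213) = (-2265844 + (-892 + 2036329))/2209246 = (-2265844 + 2035437)*(1/2209246) = -230407*1/2209246 = -230407/2209246 ≈ -0.10429)
m - 1*(-3680158) = -230407/2209246 - 1*(-3680158) = -230407/2209246 + 3680158 = 8130374110461/2209246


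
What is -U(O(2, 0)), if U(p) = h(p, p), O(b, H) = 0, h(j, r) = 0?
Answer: 0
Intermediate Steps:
U(p) = 0
-U(O(2, 0)) = -1*0 = 0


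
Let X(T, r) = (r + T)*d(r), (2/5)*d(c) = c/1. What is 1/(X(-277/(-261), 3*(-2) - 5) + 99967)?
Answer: 261/26162722 ≈ 9.9760e-6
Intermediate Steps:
d(c) = 5*c/2 (d(c) = 5*(c/1)/2 = 5*(c*1)/2 = 5*c/2)
X(T, r) = 5*r*(T + r)/2 (X(T, r) = (r + T)*(5*r/2) = (T + r)*(5*r/2) = 5*r*(T + r)/2)
1/(X(-277/(-261), 3*(-2) - 5) + 99967) = 1/(5*(3*(-2) - 5)*(-277/(-261) + (3*(-2) - 5))/2 + 99967) = 1/(5*(-6 - 5)*(-277*(-1/261) + (-6 - 5))/2 + 99967) = 1/((5/2)*(-11)*(277/261 - 11) + 99967) = 1/((5/2)*(-11)*(-2594/261) + 99967) = 1/(71335/261 + 99967) = 1/(26162722/261) = 261/26162722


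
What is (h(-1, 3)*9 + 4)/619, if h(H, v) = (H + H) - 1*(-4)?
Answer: 22/619 ≈ 0.035541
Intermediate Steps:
h(H, v) = 4 + 2*H (h(H, v) = 2*H + 4 = 4 + 2*H)
(h(-1, 3)*9 + 4)/619 = ((4 + 2*(-1))*9 + 4)/619 = ((4 - 2)*9 + 4)*(1/619) = (2*9 + 4)*(1/619) = (18 + 4)*(1/619) = 22*(1/619) = 22/619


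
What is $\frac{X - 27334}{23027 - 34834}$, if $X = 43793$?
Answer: $- \frac{16459}{11807} \approx -1.394$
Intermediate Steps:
$\frac{X - 27334}{23027 - 34834} = \frac{43793 - 27334}{23027 - 34834} = \frac{16459}{-11807} = 16459 \left(- \frac{1}{11807}\right) = - \frac{16459}{11807}$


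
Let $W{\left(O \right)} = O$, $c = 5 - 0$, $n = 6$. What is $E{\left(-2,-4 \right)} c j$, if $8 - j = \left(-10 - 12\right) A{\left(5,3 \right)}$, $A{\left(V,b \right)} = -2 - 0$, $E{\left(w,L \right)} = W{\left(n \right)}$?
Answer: $-1080$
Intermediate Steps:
$c = 5$ ($c = 5 + 0 = 5$)
$E{\left(w,L \right)} = 6$
$A{\left(V,b \right)} = -2$ ($A{\left(V,b \right)} = -2 + 0 = -2$)
$j = -36$ ($j = 8 - \left(-10 - 12\right) \left(-2\right) = 8 - \left(-22\right) \left(-2\right) = 8 - 44 = -36$)
$E{\left(-2,-4 \right)} c j = 6 \cdot 5 \left(-36\right) = 30 \left(-36\right) = -1080$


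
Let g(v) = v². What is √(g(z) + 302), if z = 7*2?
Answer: √498 ≈ 22.316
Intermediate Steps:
z = 14
√(g(z) + 302) = √(14² + 302) = √(196 + 302) = √498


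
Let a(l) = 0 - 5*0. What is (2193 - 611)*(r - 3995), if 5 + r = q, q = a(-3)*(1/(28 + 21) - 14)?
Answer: -6328000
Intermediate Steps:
a(l) = 0 (a(l) = 0 + 0 = 0)
q = 0 (q = 0*(1/(28 + 21) - 14) = 0*(1/49 - 14) = 0*(-685/49) = 0)
r = -5 (r = -5 + 0 = -5)
(2193 - 611)*(r - 3995) = (2193 - 611)*(-5 - 3995) = 1582*(-4000) = -6328000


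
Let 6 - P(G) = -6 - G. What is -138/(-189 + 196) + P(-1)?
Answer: -61/7 ≈ -8.7143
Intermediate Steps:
P(G) = 12 + G (P(G) = 6 - (-6 - G) = 6 + (6 + G) = 12 + G)
-138/(-189 + 196) + P(-1) = -138/(-189 + 196) + (12 - 1) = -138/7 + 11 = -61/7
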